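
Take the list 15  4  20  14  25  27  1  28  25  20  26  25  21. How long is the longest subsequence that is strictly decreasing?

4

Negate each value so 'decreasing' becomes 'increasing', then run patience tails on the negated sequence:
-15 → extends → [-15]
-4 → extends → [-15, -4]
-20 → replaces -15 → [-20, -4]
-14 → replaces -4 → [-20, -14]
-25 → replaces -20 → [-25, -14]
-27 → replaces -25 → [-27, -14]
-1 → extends → [-27, -14, -1]
-28 → replaces -27 → [-28, -14, -1]
-25 → replaces -14 → [-28, -25, -1]
-20 → replaces -1 → [-28, -25, -20]
-26 → replaces -25 → [-28, -26, -20]
-25 → replaces -20 → [-28, -26, -25]
-21 → extends → [-28, -26, -25, -21]
Four tails, so the longest strictly decreasing subsequence of the original has length 4.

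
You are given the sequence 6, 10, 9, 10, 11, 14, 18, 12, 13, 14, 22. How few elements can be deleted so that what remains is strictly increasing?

Fewest deletions = n − (longest strictly increasing subsequence).
Patience tails:
6 → extends → [6]
10 → extends → [6, 10]
9 → replaces 10 → [6, 9]
10 → extends → [6, 9, 10]
11 → extends → [6, 9, 10, 11]
14 → extends → [6, 9, 10, 11, 14]
18 → extends → [6, 9, 10, 11, 14, 18]
12 → replaces 14 → [6, 9, 10, 11, 12, 18]
13 → replaces 18 → [6, 9, 10, 11, 12, 13]
14 → extends → [6, 9, 10, 11, 12, 13, 14]
22 → extends → [6, 9, 10, 11, 12, 13, 14, 22]
Longest strictly increasing subsequence has length 8, so deletions = 11 − 8 = 3.

3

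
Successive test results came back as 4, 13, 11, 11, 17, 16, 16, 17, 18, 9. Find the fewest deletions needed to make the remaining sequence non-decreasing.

Fewest deletions = n − (longest non-decreasing subsequence).
i:      1  2  3  4  5  6  7  8  9 10
a[i]:   4 13 11 11 17 16 16 17 18  9
dp:     1  2  2  3  4  4  5  6  7  2
max dp = 7, so deletions = 10 − 7 = 3.

3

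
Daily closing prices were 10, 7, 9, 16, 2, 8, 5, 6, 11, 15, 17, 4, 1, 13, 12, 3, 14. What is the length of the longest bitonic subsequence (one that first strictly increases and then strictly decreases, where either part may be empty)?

inc[i] = longest strictly increasing subsequence ending at i; dec[i] = longest strictly decreasing subsequence starting at i:
i:      1  2  3  4  5  6  7  8  9 10 11 12 13 14 15 16 17
a[i]:  10  7  9 16  2  8  5  6 11 15 17  4  1 13 12  3 14
inc:    1  1  2  3  1  2  2  3  4  5  6  2  1  5  5  2  6
dec:    6  4  5  5  2  4  3  3  3  4  4  2  1  3  2  1  1
Best peak at i=11 (value 17): inc=6, dec=4, length 6+4−1 = 9.

9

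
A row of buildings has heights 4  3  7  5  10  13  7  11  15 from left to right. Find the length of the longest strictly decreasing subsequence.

2

Negate each value so 'decreasing' becomes 'increasing', then run patience tails on the negated sequence:
-4 → extends → [-4]
-3 → extends → [-4, -3]
-7 → replaces -4 → [-7, -3]
-5 → replaces -3 → [-7, -5]
-10 → replaces -7 → [-10, -5]
-13 → replaces -10 → [-13, -5]
-7 → replaces -5 → [-13, -7]
-11 → replaces -7 → [-13, -11]
-15 → replaces -13 → [-15, -11]
Two tails, so the longest strictly decreasing subsequence of the original has length 2.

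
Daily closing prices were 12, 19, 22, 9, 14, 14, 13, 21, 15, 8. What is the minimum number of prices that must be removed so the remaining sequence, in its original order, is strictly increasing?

7

Fewest deletions = n − (longest strictly increasing subsequence).
Patience tails:
12 → extends → [12]
19 → extends → [12, 19]
22 → extends → [12, 19, 22]
9 → replaces 12 → [9, 19, 22]
14 → replaces 19 → [9, 14, 22]
14 → already a tail → [9, 14, 22]
13 → replaces 14 → [9, 13, 22]
21 → replaces 22 → [9, 13, 21]
15 → replaces 21 → [9, 13, 15]
8 → replaces 9 → [8, 13, 15]
Longest strictly increasing subsequence has length 3, so deletions = 10 − 3 = 7.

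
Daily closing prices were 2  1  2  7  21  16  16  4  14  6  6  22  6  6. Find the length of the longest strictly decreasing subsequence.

4

Let dp[i] be the longest strictly decreasing subsequence ending at i:
i:      1  2  3  4  5  6  7  8  9 10 11 12 13 14
a[i]:   2  1  2  7 21 16 16  4 14  6  6 22  6  6
dp:     1  2  1  1  1  2  2  3  3  4  4  1  4  4
Maximum is 4.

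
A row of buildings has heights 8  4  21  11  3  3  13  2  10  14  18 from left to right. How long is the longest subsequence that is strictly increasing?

5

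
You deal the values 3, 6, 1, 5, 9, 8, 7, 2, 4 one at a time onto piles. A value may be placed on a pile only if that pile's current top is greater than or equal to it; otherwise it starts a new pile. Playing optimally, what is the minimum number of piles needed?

3

Place each on the leftmost legal pile:
3 → new pile 1 (tops now [3])
6 → new pile 2 (tops now [3, 6])
1 → pile 1 (tops now [1, 6])
5 → pile 2 (tops now [1, 5])
9 → new pile 3 (tops now [1, 5, 9])
8 → pile 3 (tops now [1, 5, 8])
7 → pile 3 (tops now [1, 5, 7])
2 → pile 2 (tops now [1, 2, 7])
4 → pile 3 (tops now [1, 2, 4])
Three piles.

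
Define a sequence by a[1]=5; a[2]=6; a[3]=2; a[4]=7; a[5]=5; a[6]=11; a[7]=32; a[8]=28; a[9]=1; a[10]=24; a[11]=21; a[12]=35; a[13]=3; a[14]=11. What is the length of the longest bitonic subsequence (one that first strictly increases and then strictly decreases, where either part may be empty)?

inc[i] = longest strictly increasing subsequence ending at i; dec[i] = longest strictly decreasing subsequence starting at i:
i:      1  2  3  4  5  6  7  8  9 10 11 12 13 14
a[i]:   5  6  2  7  5 11 32 28  1 24 21 35  3 11
inc:    1  2  1  3  2  4  5  5  1  5  5  6  2  4
dec:    3  3  2  3  2  2  5  4  1  3  2  2  1  1
Best peak at i=7 (value 32): inc=5, dec=5, length 5+5−1 = 9.

9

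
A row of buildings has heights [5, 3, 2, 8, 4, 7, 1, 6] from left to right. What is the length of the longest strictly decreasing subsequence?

4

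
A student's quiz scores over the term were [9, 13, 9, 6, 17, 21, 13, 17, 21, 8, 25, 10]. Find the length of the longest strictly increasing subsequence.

5

Track the smallest tail for each achievable length (strict):
9 → extends → [9]
13 → extends → [9, 13]
9 → already a tail → [9, 13]
6 → replaces 9 → [6, 13]
17 → extends → [6, 13, 17]
21 → extends → [6, 13, 17, 21]
13 → already a tail → [6, 13, 17, 21]
17 → already a tail → [6, 13, 17, 21]
21 → already a tail → [6, 13, 17, 21]
8 → replaces 13 → [6, 8, 17, 21]
25 → extends → [6, 8, 17, 21, 25]
10 → replaces 17 → [6, 8, 10, 21, 25]
Five tails, so the longest strictly increasing subsequence has length 5 (e.g. 9, 13, 17, 21, 25).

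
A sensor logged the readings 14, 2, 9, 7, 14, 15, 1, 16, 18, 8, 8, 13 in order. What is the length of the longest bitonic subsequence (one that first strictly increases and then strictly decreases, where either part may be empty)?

7

inc[i] = longest strictly increasing subsequence ending at i; dec[i] = longest strictly decreasing subsequence starting at i:
i:      1  2  3  4  5  6  7  8  9 10 11 12
a[i]:  14  2  9  7 14 15  1 16 18  8  8 13
inc:    1  1  2  2  3  4  1  5  6  3  3  4
dec:    4  2  3  2  2  2  1  2  2  1  1  1
Best peak at i=9 (value 18): inc=6, dec=2, length 6+2−1 = 7.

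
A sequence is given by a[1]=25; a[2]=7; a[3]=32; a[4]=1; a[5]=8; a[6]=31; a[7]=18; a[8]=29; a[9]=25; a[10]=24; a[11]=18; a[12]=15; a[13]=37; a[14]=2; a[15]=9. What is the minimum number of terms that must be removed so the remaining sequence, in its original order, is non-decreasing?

Fewest deletions = n − (longest non-decreasing subsequence).
Patience tails:
25 → extends → [25]
7 → replaces 25 → [7]
32 → extends → [7, 32]
1 → replaces 7 → [1, 32]
8 → replaces 32 → [1, 8]
31 → extends → [1, 8, 31]
18 → replaces 31 → [1, 8, 18]
29 → extends → [1, 8, 18, 29]
25 → replaces 29 → [1, 8, 18, 25]
24 → replaces 25 → [1, 8, 18, 24]
18 → replaces 24 → [1, 8, 18, 18]
15 → replaces 18 → [1, 8, 15, 18]
37 → extends → [1, 8, 15, 18, 37]
2 → replaces 8 → [1, 2, 15, 18, 37]
9 → replaces 15 → [1, 2, 9, 18, 37]
Longest non-decreasing subsequence has length 5, so deletions = 15 − 5 = 10.

10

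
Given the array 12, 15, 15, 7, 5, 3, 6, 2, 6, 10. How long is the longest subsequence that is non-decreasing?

4

Let dp[i] be the length of the longest such subsequence ending at index i:
i:      1  2  3  4  5  6  7  8  9 10
a[i]:  12 15 15  7  5  3  6  2  6 10
dp:     1  2  3  1  1  1  2  1  3  4
Maximum dp value is 4.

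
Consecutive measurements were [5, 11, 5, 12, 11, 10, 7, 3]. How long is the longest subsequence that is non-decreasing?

3

Let dp[i] be the length of the longest such subsequence ending at index i:
i:      1  2  3  4  5  6  7  8
a[i]:   5 11  5 12 11 10  7  3
dp:     1  2  2  3  3  3  3  1
Maximum dp value is 3.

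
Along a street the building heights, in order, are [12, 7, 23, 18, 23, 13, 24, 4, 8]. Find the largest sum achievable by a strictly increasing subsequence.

Let S[i] be the best sum of a strictly increasing subsequence ending at i:
i:      1  2  3  4  5  6  7  8  9
a[i]:  12  7 23 18 23 13 24  4  8
S:     12  7 35 30 53 25 77  4 15
Maximum is 77 (e.g. 12 + 18 + 23 + 24).

77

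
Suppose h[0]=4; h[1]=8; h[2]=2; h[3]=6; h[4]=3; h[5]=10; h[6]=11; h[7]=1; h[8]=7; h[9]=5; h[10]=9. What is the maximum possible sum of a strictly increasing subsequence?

33

Let S[i] be the best sum of a strictly increasing subsequence ending at i:
i:      0  1  2  3  4  5  6  7  8  9 10
h[i]:   4  8  2  6  3 10 11  1  7  5  9
S:      4 12  2 10  5 22 33  1 17 10 26
Maximum is 33 (e.g. 4 + 8 + 10 + 11).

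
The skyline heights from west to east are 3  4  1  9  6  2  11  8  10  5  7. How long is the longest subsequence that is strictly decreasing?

3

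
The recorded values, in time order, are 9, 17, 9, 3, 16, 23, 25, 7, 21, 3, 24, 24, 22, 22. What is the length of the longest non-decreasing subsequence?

Track the smallest tail for each achievable length (allowing ties):
9 → extends → [9]
17 → extends → [9, 17]
9 → replaces 17 → [9, 9]
3 → replaces 9 → [3, 9]
16 → extends → [3, 9, 16]
23 → extends → [3, 9, 16, 23]
25 → extends → [3, 9, 16, 23, 25]
7 → replaces 9 → [3, 7, 16, 23, 25]
21 → replaces 23 → [3, 7, 16, 21, 25]
3 → replaces 7 → [3, 3, 16, 21, 25]
24 → replaces 25 → [3, 3, 16, 21, 24]
24 → extends → [3, 3, 16, 21, 24, 24]
22 → replaces 24 → [3, 3, 16, 21, 22, 24]
22 → replaces 24 → [3, 3, 16, 21, 22, 22]
Six tails, so the longest non-decreasing subsequence has length 6 (e.g. 9, 9, 16, 23, 24, 24).

6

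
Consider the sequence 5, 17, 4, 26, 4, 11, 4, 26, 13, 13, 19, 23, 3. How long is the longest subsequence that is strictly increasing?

5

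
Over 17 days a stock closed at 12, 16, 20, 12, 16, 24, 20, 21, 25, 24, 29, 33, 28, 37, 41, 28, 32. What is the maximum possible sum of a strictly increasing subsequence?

Let S[i] be the best sum of a strictly increasing subsequence ending at i:
i:       1   2   3   4   5   6   7   8   9  10  11  12  13  14  15  16  17
a[i]:   12  16  20  12  16  24  20  21  25  24  29  33  28  37  41  28  32
S:      12  28  48  12  28  72  48  69  97  93 126 159 125 196 237 125 158
Maximum is 237 (e.g. 12 + 16 + 20 + 24 + 25 + 29 + 33 + 37 + 41).

237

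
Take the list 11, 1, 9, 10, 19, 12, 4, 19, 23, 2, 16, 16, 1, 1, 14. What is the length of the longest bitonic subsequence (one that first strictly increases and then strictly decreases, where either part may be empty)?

inc[i] = longest strictly increasing subsequence ending at i; dec[i] = longest strictly decreasing subsequence starting at i:
i:      1  2  3  4  5  6  7  8  9 10 11 12 13 14 15
a[i]:  11  1  9 10 19 12  4 19 23  2 16 16  1  1 14
inc:    1  1  2  3  4  4  2  5  6  2  5  5  1  1  5
dec:    5  1  4  4  5  4  3  3  3  2  2  2  1  1  1
Best peak at i=5 (value 19): inc=4, dec=5, length 4+5−1 = 8.

8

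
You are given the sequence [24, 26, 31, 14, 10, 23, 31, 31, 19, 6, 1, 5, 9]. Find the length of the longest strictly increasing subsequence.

3

Let dp[i] be the length of the longest such subsequence ending at index i:
i:      1  2  3  4  5  6  7  8  9 10 11 12 13
a[i]:  24 26 31 14 10 23 31 31 19  6  1  5  9
dp:     1  2  3  1  1  2  3  3  2  1  1  2  3
Maximum dp value is 3.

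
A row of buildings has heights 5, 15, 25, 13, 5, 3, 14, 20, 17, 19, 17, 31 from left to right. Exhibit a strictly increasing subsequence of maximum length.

Patience tails give the LIS length; then backtrack through the dp parents:
5 → extends → [5]
15 → extends → [5, 15]
25 → extends → [5, 15, 25]
13 → replaces 15 → [5, 13, 25]
5 → already a tail → [5, 13, 25]
3 → replaces 5 → [3, 13, 25]
14 → replaces 25 → [3, 13, 14]
20 → extends → [3, 13, 14, 20]
17 → replaces 20 → [3, 13, 14, 17]
19 → extends → [3, 13, 14, 17, 19]
17 → already a tail → [3, 13, 14, 17, 19]
31 → extends → [3, 13, 14, 17, 19, 31]
Length 6; one witness is 5, 13, 14, 17, 19, 31.

5, 13, 14, 17, 19, 31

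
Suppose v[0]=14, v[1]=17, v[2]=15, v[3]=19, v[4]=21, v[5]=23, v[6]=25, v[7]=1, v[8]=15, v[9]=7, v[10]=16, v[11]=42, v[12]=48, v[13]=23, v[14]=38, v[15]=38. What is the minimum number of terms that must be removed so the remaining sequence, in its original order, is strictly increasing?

8

Fewest deletions = n − (longest strictly increasing subsequence).
Patience tails:
14 → extends → [14]
17 → extends → [14, 17]
15 → replaces 17 → [14, 15]
19 → extends → [14, 15, 19]
21 → extends → [14, 15, 19, 21]
23 → extends → [14, 15, 19, 21, 23]
25 → extends → [14, 15, 19, 21, 23, 25]
1 → replaces 14 → [1, 15, 19, 21, 23, 25]
15 → already a tail → [1, 15, 19, 21, 23, 25]
7 → replaces 15 → [1, 7, 19, 21, 23, 25]
16 → replaces 19 → [1, 7, 16, 21, 23, 25]
42 → extends → [1, 7, 16, 21, 23, 25, 42]
48 → extends → [1, 7, 16, 21, 23, 25, 42, 48]
23 → already a tail → [1, 7, 16, 21, 23, 25, 42, 48]
38 → replaces 42 → [1, 7, 16, 21, 23, 25, 38, 48]
38 → already a tail → [1, 7, 16, 21, 23, 25, 38, 48]
Longest strictly increasing subsequence has length 8, so deletions = 16 − 8 = 8.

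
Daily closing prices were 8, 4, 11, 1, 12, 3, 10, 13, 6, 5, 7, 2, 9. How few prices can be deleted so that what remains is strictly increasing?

8

Fewest deletions = n − (longest strictly increasing subsequence).
Patience tails:
8 → extends → [8]
4 → replaces 8 → [4]
11 → extends → [4, 11]
1 → replaces 4 → [1, 11]
12 → extends → [1, 11, 12]
3 → replaces 11 → [1, 3, 12]
10 → replaces 12 → [1, 3, 10]
13 → extends → [1, 3, 10, 13]
6 → replaces 10 → [1, 3, 6, 13]
5 → replaces 6 → [1, 3, 5, 13]
7 → replaces 13 → [1, 3, 5, 7]
2 → replaces 3 → [1, 2, 5, 7]
9 → extends → [1, 2, 5, 7, 9]
Longest strictly increasing subsequence has length 5, so deletions = 13 − 5 = 8.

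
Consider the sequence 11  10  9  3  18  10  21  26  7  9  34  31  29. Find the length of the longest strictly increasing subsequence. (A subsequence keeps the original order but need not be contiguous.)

Track the smallest tail for each achievable length (strict):
11 → extends → [11]
10 → replaces 11 → [10]
9 → replaces 10 → [9]
3 → replaces 9 → [3]
18 → extends → [3, 18]
10 → replaces 18 → [3, 10]
21 → extends → [3, 10, 21]
26 → extends → [3, 10, 21, 26]
7 → replaces 10 → [3, 7, 21, 26]
9 → replaces 21 → [3, 7, 9, 26]
34 → extends → [3, 7, 9, 26, 34]
31 → replaces 34 → [3, 7, 9, 26, 31]
29 → replaces 31 → [3, 7, 9, 26, 29]
Five tails, so the longest strictly increasing subsequence has length 5 (e.g. 11, 18, 21, 26, 34).

5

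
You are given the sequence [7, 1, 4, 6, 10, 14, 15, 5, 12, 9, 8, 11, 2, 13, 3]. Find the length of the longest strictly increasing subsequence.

6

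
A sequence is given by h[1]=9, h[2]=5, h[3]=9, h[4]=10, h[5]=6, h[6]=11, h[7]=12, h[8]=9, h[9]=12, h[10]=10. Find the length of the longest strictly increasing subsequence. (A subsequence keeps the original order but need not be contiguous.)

5

Let dp[i] be the length of the longest such subsequence ending at index i:
i:      1  2  3  4  5  6  7  8  9 10
h[i]:   9  5  9 10  6 11 12  9 12 10
dp:     1  1  2  3  2  4  5  3  5  4
Maximum dp value is 5.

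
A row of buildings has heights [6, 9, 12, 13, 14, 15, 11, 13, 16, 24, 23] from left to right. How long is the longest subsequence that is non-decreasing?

Track the smallest tail for each achievable length (allowing ties):
6 → extends → [6]
9 → extends → [6, 9]
12 → extends → [6, 9, 12]
13 → extends → [6, 9, 12, 13]
14 → extends → [6, 9, 12, 13, 14]
15 → extends → [6, 9, 12, 13, 14, 15]
11 → replaces 12 → [6, 9, 11, 13, 14, 15]
13 → replaces 14 → [6, 9, 11, 13, 13, 15]
16 → extends → [6, 9, 11, 13, 13, 15, 16]
24 → extends → [6, 9, 11, 13, 13, 15, 16, 24]
23 → replaces 24 → [6, 9, 11, 13, 13, 15, 16, 23]
Eight tails, so the longest non-decreasing subsequence has length 8 (e.g. 6, 9, 12, 13, 14, 15, 16, 24).

8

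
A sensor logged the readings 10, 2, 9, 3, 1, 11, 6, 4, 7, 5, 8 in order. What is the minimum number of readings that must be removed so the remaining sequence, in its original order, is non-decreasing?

Fewest deletions = n − (longest non-decreasing subsequence).
i:      1  2  3  4  5  6  7  8  9 10 11
a[i]:  10  2  9  3  1 11  6  4  7  5  8
dp:     1  1  2  2  1  3  3  3  4  4  5
max dp = 5, so deletions = 11 − 5 = 6.

6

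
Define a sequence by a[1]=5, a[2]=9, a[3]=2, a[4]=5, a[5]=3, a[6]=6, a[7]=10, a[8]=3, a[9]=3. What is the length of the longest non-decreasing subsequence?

4

Track the smallest tail for each achievable length (allowing ties):
5 → extends → [5]
9 → extends → [5, 9]
2 → replaces 5 → [2, 9]
5 → replaces 9 → [2, 5]
3 → replaces 5 → [2, 3]
6 → extends → [2, 3, 6]
10 → extends → [2, 3, 6, 10]
3 → replaces 6 → [2, 3, 3, 10]
3 → replaces 10 → [2, 3, 3, 3]
Four tails, so the longest non-decreasing subsequence has length 4 (e.g. 5, 5, 6, 10).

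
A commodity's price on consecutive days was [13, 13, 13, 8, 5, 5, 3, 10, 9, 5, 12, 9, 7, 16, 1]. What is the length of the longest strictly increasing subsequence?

Let dp[i] be the length of the longest such subsequence ending at index i:
i:      1  2  3  4  5  6  7  8  9 10 11 12 13 14 15
a[i]:  13 13 13  8  5  5  3 10  9  5 12  9  7 16  1
dp:     1  1  1  1  1  1  1  2  2  2  3  3  3  4  1
Maximum dp value is 4.

4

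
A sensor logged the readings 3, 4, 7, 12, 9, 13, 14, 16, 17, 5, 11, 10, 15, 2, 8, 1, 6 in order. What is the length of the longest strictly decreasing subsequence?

5

Let dp[i] be the longest strictly decreasing subsequence ending at i:
i:      1  2  3  4  5  6  7  8  9 10 11 12 13 14 15 16 17
a[i]:   3  4  7 12  9 13 14 16 17  5 11 10 15  2  8  1  6
dp:     1  1  1  1  2  1  1  1  1  3  2  3  2  4  4  5  5
Maximum is 5.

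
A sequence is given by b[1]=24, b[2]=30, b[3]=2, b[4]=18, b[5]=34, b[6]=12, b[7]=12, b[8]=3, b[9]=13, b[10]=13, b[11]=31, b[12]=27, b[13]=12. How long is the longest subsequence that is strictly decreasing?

Let dp[i] be the longest strictly decreasing subsequence ending at i:
i:      1  2  3  4  5  6  7  8  9 10 11 12 13
b[i]:  24 30  2 18 34 12 12  3 13 13 31 27 12
dp:     1  1  2  2  1  3  3  4  3  3  2  3  4
Maximum is 4.

4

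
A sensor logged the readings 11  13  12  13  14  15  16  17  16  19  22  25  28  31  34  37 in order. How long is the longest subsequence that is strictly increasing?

14

Let dp[i] be the length of the longest such subsequence ending at index i:
i:      1  2  3  4  5  6  7  8  9 10 11 12 13 14 15 16
a[i]:  11 13 12 13 14 15 16 17 16 19 22 25 28 31 34 37
dp:     1  2  2  3  4  5  6  7  6  8  9 10 11 12 13 14
Maximum dp value is 14.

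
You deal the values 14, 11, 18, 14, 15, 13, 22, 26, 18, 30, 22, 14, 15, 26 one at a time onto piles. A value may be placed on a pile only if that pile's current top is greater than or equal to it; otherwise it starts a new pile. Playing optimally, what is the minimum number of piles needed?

The minimum number of non-increasing subsequences covering a sequence equals the length of its longest strictly increasing subsequence.
LIS length is 6 (e.g. 11, 14, 15, 22, 26, 30), so 6 piles are needed.

6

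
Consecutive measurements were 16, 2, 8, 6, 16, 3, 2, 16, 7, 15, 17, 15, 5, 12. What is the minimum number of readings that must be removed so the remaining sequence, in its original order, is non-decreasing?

9

Fewest deletions = n − (longest non-decreasing subsequence).
Patience tails:
16 → extends → [16]
2 → replaces 16 → [2]
8 → extends → [2, 8]
6 → replaces 8 → [2, 6]
16 → extends → [2, 6, 16]
3 → replaces 6 → [2, 3, 16]
2 → replaces 3 → [2, 2, 16]
16 → extends → [2, 2, 16, 16]
7 → replaces 16 → [2, 2, 7, 16]
15 → replaces 16 → [2, 2, 7, 15]
17 → extends → [2, 2, 7, 15, 17]
15 → replaces 17 → [2, 2, 7, 15, 15]
5 → replaces 7 → [2, 2, 5, 15, 15]
12 → replaces 15 → [2, 2, 5, 12, 15]
Longest non-decreasing subsequence has length 5, so deletions = 14 − 5 = 9.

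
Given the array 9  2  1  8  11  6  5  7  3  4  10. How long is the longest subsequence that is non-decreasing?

Track the smallest tail for each achievable length (allowing ties):
9 → extends → [9]
2 → replaces 9 → [2]
1 → replaces 2 → [1]
8 → extends → [1, 8]
11 → extends → [1, 8, 11]
6 → replaces 8 → [1, 6, 11]
5 → replaces 6 → [1, 5, 11]
7 → replaces 11 → [1, 5, 7]
3 → replaces 5 → [1, 3, 7]
4 → replaces 7 → [1, 3, 4]
10 → extends → [1, 3, 4, 10]
Four tails, so the longest non-decreasing subsequence has length 4 (e.g. 2, 6, 7, 10).

4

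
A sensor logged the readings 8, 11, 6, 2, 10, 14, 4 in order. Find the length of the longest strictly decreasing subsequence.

3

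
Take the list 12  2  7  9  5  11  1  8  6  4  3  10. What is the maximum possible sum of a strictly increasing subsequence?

Let S[i] be the best sum of a strictly increasing subsequence ending at i:
i:      1  2  3  4  5  6  7  8  9 10 11 12
a[i]:  12  2  7  9  5 11  1  8  6  4  3 10
S:     12  2  9 18  7 29  1 17 13  6  5 28
Maximum is 29 (e.g. 2 + 7 + 9 + 11).

29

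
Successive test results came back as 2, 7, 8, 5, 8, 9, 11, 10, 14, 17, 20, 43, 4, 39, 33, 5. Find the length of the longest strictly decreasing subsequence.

4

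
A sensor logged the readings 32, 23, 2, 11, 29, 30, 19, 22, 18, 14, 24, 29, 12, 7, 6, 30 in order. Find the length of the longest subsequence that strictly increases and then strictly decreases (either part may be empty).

inc[i] = longest strictly increasing subsequence ending at i; dec[i] = longest strictly decreasing subsequence starting at i:
i:      1  2  3  4  5  6  7  8  9 10 11 12 13 14 15 16
a[i]:  32 23  2 11 29 30 19 22 18 14 24 29 12  7  6 30
inc:    1  1  1  2  3  4  3  4  3  3  5  6  3  2  2  7
dec:    8  7  1  3  7  7  6  6  5  4  4  4  3  2  1  1
Best peak at i=6 (value 30): inc=4, dec=7, length 4+7−1 = 10.

10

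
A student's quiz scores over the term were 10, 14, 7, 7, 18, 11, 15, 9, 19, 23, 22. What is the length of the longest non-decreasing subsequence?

6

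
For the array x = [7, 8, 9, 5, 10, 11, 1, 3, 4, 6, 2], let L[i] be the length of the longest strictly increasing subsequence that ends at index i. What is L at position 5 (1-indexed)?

4

dp[i] = 1 + max{dp[j] : j<i, x[j]<x[i]} (or 1 if no such j):
i:      1  2  3  4  5  6  7  8  9 10 11
x[i]:   7  8  9  5 10 11  1  3  4  6  2
dp:     1  2  3  1  4  5  1  2  3  4  2
At index 5 the value is 4.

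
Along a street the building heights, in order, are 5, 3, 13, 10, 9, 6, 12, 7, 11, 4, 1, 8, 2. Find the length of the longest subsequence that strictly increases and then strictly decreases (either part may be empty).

7

inc[i] = longest strictly increasing subsequence ending at i; dec[i] = longest strictly decreasing subsequence starting at i:
i:      1  2  3  4  5  6  7  8  9 10 11 12 13
a[i]:   5  3 13 10  9  6 12  7 11  4  1  8  2
inc:    1  1  2  2  2  2  3  3  4  2  1  4  2
dec:    3  2  6  5  4  3  4  3  3  2  1  2  1
Best peak at i=3 (value 13): inc=2, dec=6, length 2+6−1 = 7.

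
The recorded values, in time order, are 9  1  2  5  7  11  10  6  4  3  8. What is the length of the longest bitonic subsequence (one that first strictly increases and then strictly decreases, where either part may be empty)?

inc[i] = longest strictly increasing subsequence ending at i; dec[i] = longest strictly decreasing subsequence starting at i:
i:      1  2  3  4  5  6  7  8  9 10 11
a[i]:   9  1  2  5  7 11 10  6  4  3  8
inc:    1  1  2  3  4  5  5  4  3  3  5
dec:    5  1  1  3  4  5  4  3  2  1  1
Best peak at i=6 (value 11): inc=5, dec=5, length 5+5−1 = 9.

9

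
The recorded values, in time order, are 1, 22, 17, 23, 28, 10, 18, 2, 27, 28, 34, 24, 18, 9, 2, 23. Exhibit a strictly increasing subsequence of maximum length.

1, 22, 23, 27, 28, 34

Patience tails give the LIS length; then backtrack through the dp parents:
1 → extends → [1]
22 → extends → [1, 22]
17 → replaces 22 → [1, 17]
23 → extends → [1, 17, 23]
28 → extends → [1, 17, 23, 28]
10 → replaces 17 → [1, 10, 23, 28]
18 → replaces 23 → [1, 10, 18, 28]
2 → replaces 10 → [1, 2, 18, 28]
27 → replaces 28 → [1, 2, 18, 27]
28 → extends → [1, 2, 18, 27, 28]
34 → extends → [1, 2, 18, 27, 28, 34]
24 → replaces 27 → [1, 2, 18, 24, 28, 34]
18 → already a tail → [1, 2, 18, 24, 28, 34]
9 → replaces 18 → [1, 2, 9, 24, 28, 34]
2 → already a tail → [1, 2, 9, 24, 28, 34]
23 → replaces 24 → [1, 2, 9, 23, 28, 34]
Length 6; one witness is 1, 22, 23, 27, 28, 34.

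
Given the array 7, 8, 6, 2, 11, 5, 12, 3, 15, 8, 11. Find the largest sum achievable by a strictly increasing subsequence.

Let S[i] be the best sum of a strictly increasing subsequence ending at i:
i:      1  2  3  4  5  6  7  8  9 10 11
a[i]:   7  8  6  2 11  5 12  3 15  8 11
S:      7 15  6  2 26  7 38  5 53 15 26
Maximum is 53 (e.g. 7 + 8 + 11 + 12 + 15).

53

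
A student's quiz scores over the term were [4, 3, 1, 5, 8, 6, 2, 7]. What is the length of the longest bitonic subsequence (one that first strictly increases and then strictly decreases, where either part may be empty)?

5

inc[i] = longest strictly increasing subsequence ending at i; dec[i] = longest strictly decreasing subsequence starting at i:
i:     1 2 3 4 5 6 7 8
a[i]:  4 3 1 5 8 6 2 7
inc:   1 1 1 2 3 3 2 4
dec:   3 2 1 2 3 2 1 1
Best peak at i=5 (value 8): inc=3, dec=3, length 3+3−1 = 5.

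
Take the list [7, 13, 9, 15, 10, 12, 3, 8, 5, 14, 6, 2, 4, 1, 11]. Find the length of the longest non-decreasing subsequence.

5

Track the smallest tail for each achievable length (allowing ties):
7 → extends → [7]
13 → extends → [7, 13]
9 → replaces 13 → [7, 9]
15 → extends → [7, 9, 15]
10 → replaces 15 → [7, 9, 10]
12 → extends → [7, 9, 10, 12]
3 → replaces 7 → [3, 9, 10, 12]
8 → replaces 9 → [3, 8, 10, 12]
5 → replaces 8 → [3, 5, 10, 12]
14 → extends → [3, 5, 10, 12, 14]
6 → replaces 10 → [3, 5, 6, 12, 14]
2 → replaces 3 → [2, 5, 6, 12, 14]
4 → replaces 5 → [2, 4, 6, 12, 14]
1 → replaces 2 → [1, 4, 6, 12, 14]
11 → replaces 12 → [1, 4, 6, 11, 14]
Five tails, so the longest non-decreasing subsequence has length 5 (e.g. 7, 9, 10, 12, 14).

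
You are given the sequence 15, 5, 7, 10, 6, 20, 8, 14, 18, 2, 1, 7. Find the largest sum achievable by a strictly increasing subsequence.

54

Let S[i] be the best sum of a strictly increasing subsequence ending at i:
i:      1  2  3  4  5  6  7  8  9 10 11 12
a[i]:  15  5  7 10  6 20  8 14 18  2  1  7
S:     15  5 12 22 11 42 20 36 54  2  1 18
Maximum is 54 (e.g. 5 + 7 + 10 + 14 + 18).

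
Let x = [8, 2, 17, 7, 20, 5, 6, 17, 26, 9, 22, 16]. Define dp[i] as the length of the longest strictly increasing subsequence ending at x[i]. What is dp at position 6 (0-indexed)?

3

dp[i] = 1 + max{dp[j] : j<i, x[j]<x[i]} (or 1 if no such j):
i:      0  1  2  3  4  5  6  7  8  9 10 11
x[i]:   8  2 17  7 20  5  6 17 26  9 22 16
dp:     1  1  2  2  3  2  3  4  5  4  5  5
At index 6 the value is 3.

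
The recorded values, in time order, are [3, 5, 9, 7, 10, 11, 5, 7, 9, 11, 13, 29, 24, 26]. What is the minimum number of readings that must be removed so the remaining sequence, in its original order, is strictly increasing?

Fewest deletions = n − (longest strictly increasing subsequence).
Patience tails:
3 → extends → [3]
5 → extends → [3, 5]
9 → extends → [3, 5, 9]
7 → replaces 9 → [3, 5, 7]
10 → extends → [3, 5, 7, 10]
11 → extends → [3, 5, 7, 10, 11]
5 → already a tail → [3, 5, 7, 10, 11]
7 → already a tail → [3, 5, 7, 10, 11]
9 → replaces 10 → [3, 5, 7, 9, 11]
11 → already a tail → [3, 5, 7, 9, 11]
13 → extends → [3, 5, 7, 9, 11, 13]
29 → extends → [3, 5, 7, 9, 11, 13, 29]
24 → replaces 29 → [3, 5, 7, 9, 11, 13, 24]
26 → extends → [3, 5, 7, 9, 11, 13, 24, 26]
Longest strictly increasing subsequence has length 8, so deletions = 14 − 8 = 6.

6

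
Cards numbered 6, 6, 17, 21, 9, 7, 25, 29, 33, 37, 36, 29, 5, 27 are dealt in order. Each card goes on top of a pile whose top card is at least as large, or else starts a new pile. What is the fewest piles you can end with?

7

Place each on the leftmost legal pile:
6 → new pile 1 (tops now [6])
6 → pile 1 (tops now [6])
17 → new pile 2 (tops now [6, 17])
21 → new pile 3 (tops now [6, 17, 21])
9 → pile 2 (tops now [6, 9, 21])
7 → pile 2 (tops now [6, 7, 21])
25 → new pile 4 (tops now [6, 7, 21, 25])
29 → new pile 5 (tops now [6, 7, 21, 25, 29])
33 → new pile 6 (tops now [6, 7, 21, 25, 29, 33])
37 → new pile 7 (tops now [6, 7, 21, 25, 29, 33, 37])
36 → pile 7 (tops now [6, 7, 21, 25, 29, 33, 36])
29 → pile 5 (tops now [6, 7, 21, 25, 29, 33, 36])
5 → pile 1 (tops now [5, 7, 21, 25, 29, 33, 36])
27 → pile 5 (tops now [5, 7, 21, 25, 27, 33, 36])
Seven piles.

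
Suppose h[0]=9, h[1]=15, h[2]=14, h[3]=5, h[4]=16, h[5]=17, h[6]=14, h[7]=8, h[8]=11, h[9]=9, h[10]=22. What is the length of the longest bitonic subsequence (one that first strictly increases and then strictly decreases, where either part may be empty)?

inc[i] = longest strictly increasing subsequence ending at i; dec[i] = longest strictly decreasing subsequence starting at i:
i:      0  1  2  3  4  5  6  7  8  9 10
h[i]:   9 15 14  5 16 17 14  8 11  9 22
inc:    1  2  2  1  3  4  2  2  3  3  5
dec:    2  4  3  1  4  4  3  1  2  1  1
Best peak at i=5 (value 17): inc=4, dec=4, length 4+4−1 = 7.

7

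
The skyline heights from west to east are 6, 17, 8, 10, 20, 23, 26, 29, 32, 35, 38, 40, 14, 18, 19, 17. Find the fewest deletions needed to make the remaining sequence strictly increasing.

Fewest deletions = n − (longest strictly increasing subsequence).
Patience tails:
6 → extends → [6]
17 → extends → [6, 17]
8 → replaces 17 → [6, 8]
10 → extends → [6, 8, 10]
20 → extends → [6, 8, 10, 20]
23 → extends → [6, 8, 10, 20, 23]
26 → extends → [6, 8, 10, 20, 23, 26]
29 → extends → [6, 8, 10, 20, 23, 26, 29]
32 → extends → [6, 8, 10, 20, 23, 26, 29, 32]
35 → extends → [6, 8, 10, 20, 23, 26, 29, 32, 35]
38 → extends → [6, 8, 10, 20, 23, 26, 29, 32, 35, 38]
40 → extends → [6, 8, 10, 20, 23, 26, 29, 32, 35, 38, 40]
14 → replaces 20 → [6, 8, 10, 14, 23, 26, 29, 32, 35, 38, 40]
18 → replaces 23 → [6, 8, 10, 14, 18, 26, 29, 32, 35, 38, 40]
19 → replaces 26 → [6, 8, 10, 14, 18, 19, 29, 32, 35, 38, 40]
17 → replaces 18 → [6, 8, 10, 14, 17, 19, 29, 32, 35, 38, 40]
Longest strictly increasing subsequence has length 11, so deletions = 16 − 11 = 5.

5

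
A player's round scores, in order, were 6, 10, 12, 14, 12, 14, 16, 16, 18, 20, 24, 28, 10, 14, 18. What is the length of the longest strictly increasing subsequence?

Let dp[i] be the length of the longest such subsequence ending at index i:
i:      1  2  3  4  5  6  7  8  9 10 11 12 13 14 15
a[i]:   6 10 12 14 12 14 16 16 18 20 24 28 10 14 18
dp:     1  2  3  4  3  4  5  5  6  7  8  9  2  4  6
Maximum dp value is 9.

9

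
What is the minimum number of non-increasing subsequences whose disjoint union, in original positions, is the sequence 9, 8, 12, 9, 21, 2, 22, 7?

4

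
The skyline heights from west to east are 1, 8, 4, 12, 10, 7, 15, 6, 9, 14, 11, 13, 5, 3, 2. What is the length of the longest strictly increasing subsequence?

6

Let dp[i] be the length of the longest such subsequence ending at index i:
i:      1  2  3  4  5  6  7  8  9 10 11 12 13 14 15
a[i]:   1  8  4 12 10  7 15  6  9 14 11 13  5  3  2
dp:     1  2  2  3  3  3  4  3  4  5  5  6  3  2  2
Maximum dp value is 6.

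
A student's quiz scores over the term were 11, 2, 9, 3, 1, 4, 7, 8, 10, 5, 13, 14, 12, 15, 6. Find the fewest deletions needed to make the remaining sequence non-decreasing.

6

Fewest deletions = n − (longest non-decreasing subsequence).
i:      1  2  3  4  5  6  7  8  9 10 11 12 13 14 15
a[i]:  11  2  9  3  1  4  7  8 10  5 13 14 12 15  6
dp:     1  1  2  2  1  3  4  5  6  4  7  8  7  9  5
max dp = 9, so deletions = 15 − 9 = 6.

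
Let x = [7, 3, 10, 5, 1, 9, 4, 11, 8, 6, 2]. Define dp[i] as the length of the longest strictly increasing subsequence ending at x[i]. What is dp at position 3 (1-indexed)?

dp[i] = 1 + max{dp[j] : j<i, x[j]<x[i]} (or 1 if no such j):
i:      1  2  3  4  5  6  7  8  9 10 11
x[i]:   7  3 10  5  1  9  4 11  8  6  2
dp:     1  1  2  2  1  3  2  4  3  3  2
At index 3 the value is 2.

2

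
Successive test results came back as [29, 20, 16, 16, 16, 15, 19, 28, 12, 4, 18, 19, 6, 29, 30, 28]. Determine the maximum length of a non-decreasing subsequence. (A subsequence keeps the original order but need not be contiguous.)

Let dp[i] be the length of the longest such subsequence ending at index i:
i:      1  2  3  4  5  6  7  8  9 10 11 12 13 14 15 16
a[i]:  29 20 16 16 16 15 19 28 12  4 18 19  6 29 30 28
dp:     1  1  1  2  3  1  4  5  1  1  4  5  2  6  7  6
Maximum dp value is 7.

7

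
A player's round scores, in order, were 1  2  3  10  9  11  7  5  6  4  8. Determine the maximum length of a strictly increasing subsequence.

6

Let dp[i] be the length of the longest such subsequence ending at index i:
i:      1  2  3  4  5  6  7  8  9 10 11
a[i]:   1  2  3 10  9 11  7  5  6  4  8
dp:     1  2  3  4  4  5  4  4  5  4  6
Maximum dp value is 6.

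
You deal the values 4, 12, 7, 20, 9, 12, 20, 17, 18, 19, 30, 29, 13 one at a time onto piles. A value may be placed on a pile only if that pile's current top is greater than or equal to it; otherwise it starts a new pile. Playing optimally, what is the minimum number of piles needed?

Place each on the leftmost legal pile:
4 → new pile 1 (tops now [4])
12 → new pile 2 (tops now [4, 12])
7 → pile 2 (tops now [4, 7])
20 → new pile 3 (tops now [4, 7, 20])
9 → pile 3 (tops now [4, 7, 9])
12 → new pile 4 (tops now [4, 7, 9, 12])
20 → new pile 5 (tops now [4, 7, 9, 12, 20])
17 → pile 5 (tops now [4, 7, 9, 12, 17])
18 → new pile 6 (tops now [4, 7, 9, 12, 17, 18])
19 → new pile 7 (tops now [4, 7, 9, 12, 17, 18, 19])
30 → new pile 8 (tops now [4, 7, 9, 12, 17, 18, 19, 30])
29 → pile 8 (tops now [4, 7, 9, 12, 17, 18, 19, 29])
13 → pile 5 (tops now [4, 7, 9, 12, 13, 18, 19, 29])
Eight piles.

8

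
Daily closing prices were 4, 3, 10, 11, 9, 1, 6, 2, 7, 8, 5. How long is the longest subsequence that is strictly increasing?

Track the smallest tail for each achievable length (strict):
4 → extends → [4]
3 → replaces 4 → [3]
10 → extends → [3, 10]
11 → extends → [3, 10, 11]
9 → replaces 10 → [3, 9, 11]
1 → replaces 3 → [1, 9, 11]
6 → replaces 9 → [1, 6, 11]
2 → replaces 6 → [1, 2, 11]
7 → replaces 11 → [1, 2, 7]
8 → extends → [1, 2, 7, 8]
5 → replaces 7 → [1, 2, 5, 8]
Four tails, so the longest strictly increasing subsequence has length 4 (e.g. 4, 6, 7, 8).

4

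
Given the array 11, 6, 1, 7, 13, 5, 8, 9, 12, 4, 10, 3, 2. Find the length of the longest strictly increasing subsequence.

5

Let dp[i] be the length of the longest such subsequence ending at index i:
i:      1  2  3  4  5  6  7  8  9 10 11 12 13
a[i]:  11  6  1  7 13  5  8  9 12  4 10  3  2
dp:     1  1  1  2  3  2  3  4  5  2  5  2  2
Maximum dp value is 5.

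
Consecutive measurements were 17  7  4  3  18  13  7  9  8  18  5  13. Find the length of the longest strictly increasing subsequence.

Track the smallest tail for each achievable length (strict):
17 → extends → [17]
7 → replaces 17 → [7]
4 → replaces 7 → [4]
3 → replaces 4 → [3]
18 → extends → [3, 18]
13 → replaces 18 → [3, 13]
7 → replaces 13 → [3, 7]
9 → extends → [3, 7, 9]
8 → replaces 9 → [3, 7, 8]
18 → extends → [3, 7, 8, 18]
5 → replaces 7 → [3, 5, 8, 18]
13 → replaces 18 → [3, 5, 8, 13]
Four tails, so the longest strictly increasing subsequence has length 4 (e.g. 4, 7, 9, 18).

4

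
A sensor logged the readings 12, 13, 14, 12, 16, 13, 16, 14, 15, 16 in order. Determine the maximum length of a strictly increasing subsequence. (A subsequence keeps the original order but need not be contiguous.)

5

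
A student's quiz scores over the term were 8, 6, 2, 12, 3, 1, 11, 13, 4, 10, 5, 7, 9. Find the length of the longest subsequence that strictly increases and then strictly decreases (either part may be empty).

6

inc[i] = longest strictly increasing subsequence ending at i; dec[i] = longest strictly decreasing subsequence starting at i:
i:      1  2  3  4  5  6  7  8  9 10 11 12 13
a[i]:   8  6  2 12  3  1 11 13  4 10  5  7  9
inc:    1  1  1  2  2  1  3  4  3  4  4  5  6
dec:    4  3  2  4  2  1  3  3  1  2  1  1  1
Best peak at i=8 (value 13): inc=4, dec=3, length 4+3−1 = 6.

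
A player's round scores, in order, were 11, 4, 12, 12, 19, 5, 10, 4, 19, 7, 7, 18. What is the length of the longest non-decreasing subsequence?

5

Let dp[i] be the length of the longest such subsequence ending at index i:
i:      1  2  3  4  5  6  7  8  9 10 11 12
a[i]:  11  4 12 12 19  5 10  4 19  7  7 18
dp:     1  1  2  3  4  2  3  2  5  3  4  5
Maximum dp value is 5.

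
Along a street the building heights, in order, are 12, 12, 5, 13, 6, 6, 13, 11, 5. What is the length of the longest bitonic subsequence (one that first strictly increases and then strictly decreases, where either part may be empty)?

inc[i] = longest strictly increasing subsequence ending at i; dec[i] = longest strictly decreasing subsequence starting at i:
i:      1  2  3  4  5  6  7  8  9
a[i]:  12 12  5 13  6  6 13 11  5
inc:    1  1  1  2  2  2  3  3  1
dec:    3  3  1  3  2  2  3  2  1
Best peak at i=7 (value 13): inc=3, dec=3, length 3+3−1 = 5.

5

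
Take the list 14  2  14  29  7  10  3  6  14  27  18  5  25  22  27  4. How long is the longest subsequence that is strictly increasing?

7

Track the smallest tail for each achievable length (strict):
14 → extends → [14]
2 → replaces 14 → [2]
14 → extends → [2, 14]
29 → extends → [2, 14, 29]
7 → replaces 14 → [2, 7, 29]
10 → replaces 29 → [2, 7, 10]
3 → replaces 7 → [2, 3, 10]
6 → replaces 10 → [2, 3, 6]
14 → extends → [2, 3, 6, 14]
27 → extends → [2, 3, 6, 14, 27]
18 → replaces 27 → [2, 3, 6, 14, 18]
5 → replaces 6 → [2, 3, 5, 14, 18]
25 → extends → [2, 3, 5, 14, 18, 25]
22 → replaces 25 → [2, 3, 5, 14, 18, 22]
27 → extends → [2, 3, 5, 14, 18, 22, 27]
4 → replaces 5 → [2, 3, 4, 14, 18, 22, 27]
Seven tails, so the longest strictly increasing subsequence has length 7 (e.g. 2, 7, 10, 14, 18, 25, 27).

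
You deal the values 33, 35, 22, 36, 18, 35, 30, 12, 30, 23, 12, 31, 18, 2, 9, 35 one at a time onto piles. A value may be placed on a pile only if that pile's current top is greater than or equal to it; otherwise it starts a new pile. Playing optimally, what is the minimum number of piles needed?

4

Place each on the leftmost legal pile:
33 → new pile 1 (tops now [33])
35 → new pile 2 (tops now [33, 35])
22 → pile 1 (tops now [22, 35])
36 → new pile 3 (tops now [22, 35, 36])
18 → pile 1 (tops now [18, 35, 36])
35 → pile 2 (tops now [18, 35, 36])
30 → pile 2 (tops now [18, 30, 36])
12 → pile 1 (tops now [12, 30, 36])
30 → pile 2 (tops now [12, 30, 36])
23 → pile 2 (tops now [12, 23, 36])
12 → pile 1 (tops now [12, 23, 36])
31 → pile 3 (tops now [12, 23, 31])
18 → pile 2 (tops now [12, 18, 31])
2 → pile 1 (tops now [2, 18, 31])
9 → pile 2 (tops now [2, 9, 31])
35 → new pile 4 (tops now [2, 9, 31, 35])
Four piles.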